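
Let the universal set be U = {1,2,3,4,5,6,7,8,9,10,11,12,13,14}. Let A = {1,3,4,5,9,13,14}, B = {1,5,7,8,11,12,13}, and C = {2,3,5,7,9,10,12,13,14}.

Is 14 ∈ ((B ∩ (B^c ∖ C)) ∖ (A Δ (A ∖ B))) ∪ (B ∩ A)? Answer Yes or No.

No

14 ∉ B, so 14 ∈ B^c
14 ∈ B^c and 14 ∈ C, so 14 ∉ B^c ∖ C
14 ∉ B and 14 ∉ (B^c ∖ C), so 14 ∉ B ∩ (B^c ∖ C)
14 ∈ A and 14 ∉ B, so 14 ∈ A ∖ B
14 ∈ A and 14 ∈ (A ∖ B), so 14 ∉ A Δ (A ∖ B)
14 ∉ (B ∩ (B^c ∖ C)) and 14 ∉ (A Δ (A ∖ B)), so 14 ∉ (B ∩ (B^c ∖ C)) ∖ (A Δ (A ∖ B))
14 ∉ B and 14 ∈ A, so 14 ∉ B ∩ A
14 ∉ ((B ∩ (B^c ∖ C)) ∖ (A Δ (A ∖ B))) and 14 ∉ (B ∩ A), so 14 ∉ ((B ∩ (B^c ∖ C)) ∖ (A Δ (A ∖ B))) ∪ (B ∩ A)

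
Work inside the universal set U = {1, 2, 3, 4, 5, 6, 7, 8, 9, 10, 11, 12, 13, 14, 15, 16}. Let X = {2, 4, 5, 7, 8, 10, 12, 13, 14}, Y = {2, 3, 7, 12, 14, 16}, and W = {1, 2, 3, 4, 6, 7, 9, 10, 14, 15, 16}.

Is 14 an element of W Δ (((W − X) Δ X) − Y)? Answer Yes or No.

14 ∈ W and 14 ∈ X, so 14 ∉ W − X
14 ∉ (W − X) and 14 ∈ X, so 14 ∈ (W − X) Δ X
14 ∈ ((W − X) Δ X) and 14 ∈ Y, so 14 ∉ ((W − X) Δ X) − Y
14 ∈ W and 14 ∉ (((W − X) Δ X) − Y), so 14 ∈ W Δ (((W − X) Δ X) − Y)

Yes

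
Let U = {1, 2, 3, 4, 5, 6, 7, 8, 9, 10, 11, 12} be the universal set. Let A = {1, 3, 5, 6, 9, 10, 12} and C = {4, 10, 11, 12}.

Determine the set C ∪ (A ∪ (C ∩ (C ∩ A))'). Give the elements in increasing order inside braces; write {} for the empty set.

C ∩ A = {10, 12}
C ∩ (C ∩ A) = {10, 12}
(C ∩ (C ∩ A))' = {1, 2, 3, 4, 5, 6, 7, 8, 9, 11}
A ∪ (C ∩ (C ∩ A))' = {1, 2, 3, 4, 5, 6, 7, 8, 9, 10, 11, 12}
C ∪ (A ∪ (C ∩ (C ∩ A))') = {1, 2, 3, 4, 5, 6, 7, 8, 9, 10, 11, 12}

{1, 2, 3, 4, 5, 6, 7, 8, 9, 10, 11, 12}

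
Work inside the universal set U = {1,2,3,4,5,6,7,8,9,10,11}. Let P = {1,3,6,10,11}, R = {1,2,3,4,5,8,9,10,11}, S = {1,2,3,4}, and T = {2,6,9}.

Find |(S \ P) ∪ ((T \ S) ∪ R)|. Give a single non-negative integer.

S \ P = {2,4}
T \ S = {6,9}
(T \ S) ∪ R = {1,2,3,4,5,6,8,9,10,11}
(S \ P) ∪ ((T \ S) ∪ R) = {1,2,3,4,5,6,8,9,10,11}
|(S \ P) ∪ ((T \ S) ∪ R)| = 10

10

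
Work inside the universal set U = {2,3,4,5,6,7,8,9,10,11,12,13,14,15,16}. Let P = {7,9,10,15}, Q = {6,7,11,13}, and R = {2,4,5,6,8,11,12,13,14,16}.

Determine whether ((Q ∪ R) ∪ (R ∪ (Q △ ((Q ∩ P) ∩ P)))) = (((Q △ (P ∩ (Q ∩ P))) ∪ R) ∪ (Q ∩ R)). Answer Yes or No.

Q ∪ R = {2,4,5,6,7,8,11,12,13,14,16}
Q ∩ P = {7}
(Q ∩ P) ∩ P = {7}
Q △ ((Q ∩ P) ∩ P) = {6,11,13}
R ∪ (Q △ ((Q ∩ P) ∩ P)) = {2,4,5,6,8,11,12,13,14,16}
(Q ∪ R) ∪ (R ∪ (Q △ ((Q ∩ P) ∩ P))) = {2,4,5,6,7,8,11,12,13,14,16}
P ∩ (Q ∩ P) = {7}
Q △ (P ∩ (Q ∩ P)) = {6,11,13}
(Q △ (P ∩ (Q ∩ P))) ∪ R = {2,4,5,6,8,11,12,13,14,16}
Q ∩ R = {6,11,13}
((Q △ (P ∩ (Q ∩ P))) ∪ R) ∪ (Q ∩ R) = {2,4,5,6,8,11,12,13,14,16}
7 ∈ (Q ∪ R) ∪ (R ∪ (Q △ ((Q ∩ P) ∩ P))) but 7 ∉ ((Q △ (P ∩ (Q ∩ P))) ∪ R) ∪ (Q ∩ R), so they differ.

No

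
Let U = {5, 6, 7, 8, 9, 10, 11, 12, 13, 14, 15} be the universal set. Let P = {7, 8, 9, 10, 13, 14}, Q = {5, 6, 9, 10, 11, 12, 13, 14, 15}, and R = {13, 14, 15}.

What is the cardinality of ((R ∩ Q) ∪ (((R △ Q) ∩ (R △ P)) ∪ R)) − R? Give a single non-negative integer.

2

R ∩ Q = {13, 14, 15}
R △ Q = {5, 6, 9, 10, 11, 12}
R △ P = {7, 8, 9, 10, 15}
(R △ Q) ∩ (R △ P) = {9, 10}
((R △ Q) ∩ (R △ P)) ∪ R = {9, 10, 13, 14, 15}
(R ∩ Q) ∪ (((R △ Q) ∩ (R △ P)) ∪ R) = {9, 10, 13, 14, 15}
((R ∩ Q) ∪ (((R △ Q) ∩ (R △ P)) ∪ R)) − R = {9, 10}
|((R ∩ Q) ∪ (((R △ Q) ∩ (R △ P)) ∪ R)) − R| = 2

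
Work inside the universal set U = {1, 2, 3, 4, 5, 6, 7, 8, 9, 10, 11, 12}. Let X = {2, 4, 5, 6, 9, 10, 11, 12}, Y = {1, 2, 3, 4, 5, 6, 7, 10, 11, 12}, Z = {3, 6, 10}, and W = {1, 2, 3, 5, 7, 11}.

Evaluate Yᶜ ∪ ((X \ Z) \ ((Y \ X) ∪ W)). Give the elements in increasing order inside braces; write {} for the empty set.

{4, 8, 9, 12}

Yᶜ = {8, 9}
X \ Z = {2, 4, 5, 9, 11, 12}
Y \ X = {1, 3, 7}
(Y \ X) ∪ W = {1, 2, 3, 5, 7, 11}
(X \ Z) \ ((Y \ X) ∪ W) = {4, 9, 12}
Yᶜ ∪ ((X \ Z) \ ((Y \ X) ∪ W)) = {4, 8, 9, 12}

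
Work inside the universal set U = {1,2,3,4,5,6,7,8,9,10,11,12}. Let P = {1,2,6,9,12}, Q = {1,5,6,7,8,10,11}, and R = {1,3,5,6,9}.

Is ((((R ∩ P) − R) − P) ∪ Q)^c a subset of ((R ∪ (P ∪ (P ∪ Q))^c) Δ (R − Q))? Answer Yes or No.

R ∩ P = {1,6,9}
(R ∩ P) − R = {}
((R ∩ P) − R) − P = {}
(((R ∩ P) − R) − P) ∪ Q = {1,5,6,7,8,10,11}
((((R ∩ P) − R) − P) ∪ Q)^c = {2,3,4,9,12}
P ∪ Q = {1,2,5,6,7,8,9,10,11,12}
P ∪ (P ∪ Q) = {1,2,5,6,7,8,9,10,11,12}
(P ∪ (P ∪ Q))^c = {3,4}
R ∪ (P ∪ (P ∪ Q))^c = {1,3,4,5,6,9}
R − Q = {3,9}
(R ∪ (P ∪ (P ∪ Q))^c) Δ (R − Q) = {1,4,5,6}
2 ∈ ((((R ∩ P) − R) − P) ∪ Q)^c but 2 ∉ (R ∪ (P ∪ (P ∪ Q))^c) Δ (R − Q), so the inclusion fails.

No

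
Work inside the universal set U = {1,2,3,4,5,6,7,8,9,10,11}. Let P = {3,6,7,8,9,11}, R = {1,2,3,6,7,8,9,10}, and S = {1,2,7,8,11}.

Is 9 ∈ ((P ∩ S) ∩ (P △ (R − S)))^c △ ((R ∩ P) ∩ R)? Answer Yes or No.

9 ∈ P and 9 ∉ S, so 9 ∉ P ∩ S
9 ∈ R and 9 ∉ S, so 9 ∈ R − S
9 ∈ P and 9 ∈ (R − S), so 9 ∉ P △ (R − S)
9 ∉ (P ∩ S) and 9 ∉ (P △ (R − S)), so 9 ∉ (P ∩ S) ∩ (P △ (R − S))
9 ∈ ((P ∩ S) ∩ (P △ (R − S)))^c since 9 ∉ ((P ∩ S) ∩ (P △ (R − S)))
9 ∈ R and 9 ∈ P, so 9 ∈ R ∩ P
9 ∈ (R ∩ P) and 9 ∈ R, so 9 ∈ (R ∩ P) ∩ R
9 ∈ ((P ∩ S) ∩ (P △ (R − S)))^c and 9 ∈ ((R ∩ P) ∩ R), so 9 ∉ ((P ∩ S) ∩ (P △ (R − S)))^c △ ((R ∩ P) ∩ R)

No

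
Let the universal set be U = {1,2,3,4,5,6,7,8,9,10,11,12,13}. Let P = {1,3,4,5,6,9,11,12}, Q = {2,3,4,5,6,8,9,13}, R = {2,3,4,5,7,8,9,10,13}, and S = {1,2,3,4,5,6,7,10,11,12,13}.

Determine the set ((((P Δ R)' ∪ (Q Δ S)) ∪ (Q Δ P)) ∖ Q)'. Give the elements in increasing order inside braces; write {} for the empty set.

{2,3,4,5,6,8,9,13}

P Δ R = {1,2,6,7,8,10,11,12,13}
(P Δ R)' = {3,4,5,9}
Q Δ S = {1,7,8,9,10,11,12}
(P Δ R)' ∪ (Q Δ S) = {1,3,4,5,7,8,9,10,11,12}
Q Δ P = {1,2,8,11,12,13}
((P Δ R)' ∪ (Q Δ S)) ∪ (Q Δ P) = {1,2,3,4,5,7,8,9,10,11,12,13}
(((P Δ R)' ∪ (Q Δ S)) ∪ (Q Δ P)) ∖ Q = {1,7,10,11,12}
((((P Δ R)' ∪ (Q Δ S)) ∪ (Q Δ P)) ∖ Q)' = {2,3,4,5,6,8,9,13}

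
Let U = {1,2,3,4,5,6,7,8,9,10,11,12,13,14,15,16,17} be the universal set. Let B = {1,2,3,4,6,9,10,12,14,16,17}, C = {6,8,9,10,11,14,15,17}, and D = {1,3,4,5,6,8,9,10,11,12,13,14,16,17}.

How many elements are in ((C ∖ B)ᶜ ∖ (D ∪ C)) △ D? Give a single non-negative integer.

16

C ∖ B = {8,11,15}
(C ∖ B)ᶜ = {1,2,3,4,5,6,7,9,10,12,13,14,16,17}
D ∪ C = {1,3,4,5,6,8,9,10,11,12,13,14,15,16,17}
(C ∖ B)ᶜ ∖ (D ∪ C) = {2,7}
((C ∖ B)ᶜ ∖ (D ∪ C)) △ D = {1,2,3,4,5,6,7,8,9,10,11,12,13,14,16,17}
|((C ∖ B)ᶜ ∖ (D ∪ C)) △ D| = 16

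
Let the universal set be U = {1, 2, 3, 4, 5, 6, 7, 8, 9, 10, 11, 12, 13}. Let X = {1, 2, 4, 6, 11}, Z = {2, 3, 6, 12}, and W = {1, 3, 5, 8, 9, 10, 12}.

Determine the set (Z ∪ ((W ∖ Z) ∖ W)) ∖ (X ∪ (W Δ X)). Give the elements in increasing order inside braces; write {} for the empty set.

W ∖ Z = {1, 5, 8, 9, 10}
(W ∖ Z) ∖ W = {}
Z ∪ ((W ∖ Z) ∖ W) = {2, 3, 6, 12}
W Δ X = {2, 3, 4, 5, 6, 8, 9, 10, 11, 12}
X ∪ (W Δ X) = {1, 2, 3, 4, 5, 6, 8, 9, 10, 11, 12}
(Z ∪ ((W ∖ Z) ∖ W)) ∖ (X ∪ (W Δ X)) = {}

{}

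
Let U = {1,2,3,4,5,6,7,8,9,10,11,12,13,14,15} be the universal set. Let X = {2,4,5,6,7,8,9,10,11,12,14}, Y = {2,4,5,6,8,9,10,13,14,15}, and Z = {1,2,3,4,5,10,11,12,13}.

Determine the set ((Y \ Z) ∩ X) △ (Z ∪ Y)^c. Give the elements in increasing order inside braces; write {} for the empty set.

{6,7,8,9,14}

Y \ Z = {6,8,9,14,15}
(Y \ Z) ∩ X = {6,8,9,14}
Z ∪ Y = {1,2,3,4,5,6,8,9,10,11,12,13,14,15}
(Z ∪ Y)^c = {7}
((Y \ Z) ∩ X) △ (Z ∪ Y)^c = {6,7,8,9,14}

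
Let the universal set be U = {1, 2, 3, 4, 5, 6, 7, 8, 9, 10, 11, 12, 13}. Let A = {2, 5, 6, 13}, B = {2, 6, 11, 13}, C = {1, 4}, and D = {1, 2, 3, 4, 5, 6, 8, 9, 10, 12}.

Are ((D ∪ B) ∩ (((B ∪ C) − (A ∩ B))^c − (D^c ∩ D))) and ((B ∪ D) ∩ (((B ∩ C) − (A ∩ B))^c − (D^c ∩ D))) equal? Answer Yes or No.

D ∪ B = {1, 2, 3, 4, 5, 6, 8, 9, 10, 11, 12, 13}
B ∪ C = {1, 2, 4, 6, 11, 13}
A ∩ B = {2, 6, 13}
(B ∪ C) − (A ∩ B) = {1, 4, 11}
((B ∪ C) − (A ∩ B))^c = {2, 3, 5, 6, 7, 8, 9, 10, 12, 13}
D^c = {7, 11, 13}
D^c ∩ D = {}
((B ∪ C) − (A ∩ B))^c − (D^c ∩ D) = {2, 3, 5, 6, 7, 8, 9, 10, 12, 13}
(D ∪ B) ∩ (((B ∪ C) − (A ∩ B))^c − (D^c ∩ D)) = {2, 3, 5, 6, 8, 9, 10, 12, 13}
B ∪ D = {1, 2, 3, 4, 5, 6, 8, 9, 10, 11, 12, 13}
B ∩ C = {}
(B ∩ C) − (A ∩ B) = {}
((B ∩ C) − (A ∩ B))^c = {1, 2, 3, 4, 5, 6, 7, 8, 9, 10, 11, 12, 13}
((B ∩ C) − (A ∩ B))^c − (D^c ∩ D) = {1, 2, 3, 4, 5, 6, 7, 8, 9, 10, 11, 12, 13}
(B ∪ D) ∩ (((B ∩ C) − (A ∩ B))^c − (D^c ∩ D)) = {1, 2, 3, 4, 5, 6, 8, 9, 10, 11, 12, 13}
1 ∈ (B ∪ D) ∩ (((B ∩ C) − (A ∩ B))^c − (D^c ∩ D)) but 1 ∉ (D ∪ B) ∩ (((B ∪ C) − (A ∩ B))^c − (D^c ∩ D)), so they differ.

No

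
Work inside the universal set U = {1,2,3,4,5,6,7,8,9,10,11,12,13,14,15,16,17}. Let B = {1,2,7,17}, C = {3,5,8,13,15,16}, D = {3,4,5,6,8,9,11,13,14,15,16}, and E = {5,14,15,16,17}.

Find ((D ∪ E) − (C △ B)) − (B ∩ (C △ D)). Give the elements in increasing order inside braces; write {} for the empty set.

{4,6,9,11,14}

D ∪ E = {3,4,5,6,8,9,11,13,14,15,16,17}
C △ B = {1,2,3,5,7,8,13,15,16,17}
(D ∪ E) − (C △ B) = {4,6,9,11,14}
C △ D = {4,6,9,11,14}
B ∩ (C △ D) = {}
((D ∪ E) − (C △ B)) − (B ∩ (C △ D)) = {4,6,9,11,14}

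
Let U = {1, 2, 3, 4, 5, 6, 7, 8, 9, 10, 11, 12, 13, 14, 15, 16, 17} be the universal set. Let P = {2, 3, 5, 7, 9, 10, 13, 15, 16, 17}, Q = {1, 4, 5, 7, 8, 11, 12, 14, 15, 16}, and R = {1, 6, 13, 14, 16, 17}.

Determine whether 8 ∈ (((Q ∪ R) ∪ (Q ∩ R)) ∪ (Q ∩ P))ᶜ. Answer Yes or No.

No

8 ∈ Q and 8 ∉ R, so 8 ∈ Q ∪ R
8 ∈ Q and 8 ∉ R, so 8 ∉ Q ∩ R
8 ∈ (Q ∪ R) and 8 ∉ (Q ∩ R), so 8 ∈ (Q ∪ R) ∪ (Q ∩ R)
8 ∈ Q and 8 ∉ P, so 8 ∉ Q ∩ P
8 ∈ ((Q ∪ R) ∪ (Q ∩ R)) and 8 ∉ (Q ∩ P), so 8 ∈ ((Q ∪ R) ∪ (Q ∩ R)) ∪ (Q ∩ P)
8 ∉ (((Q ∪ R) ∪ (Q ∩ R)) ∪ (Q ∩ P))ᶜ since 8 ∈ (((Q ∪ R) ∪ (Q ∩ R)) ∪ (Q ∩ P))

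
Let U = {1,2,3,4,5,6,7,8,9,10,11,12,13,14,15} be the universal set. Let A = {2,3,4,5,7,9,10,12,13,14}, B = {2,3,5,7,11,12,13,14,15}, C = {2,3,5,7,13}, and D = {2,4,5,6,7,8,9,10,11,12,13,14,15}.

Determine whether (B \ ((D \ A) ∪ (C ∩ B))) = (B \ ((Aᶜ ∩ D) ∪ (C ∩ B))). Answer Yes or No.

D \ A = {6,8,11,15}
C ∩ B = {2,3,5,7,13}
(D \ A) ∪ (C ∩ B) = {2,3,5,6,7,8,11,13,15}
B \ ((D \ A) ∪ (C ∩ B)) = {12,14}
Aᶜ = {1,6,8,11,15}
Aᶜ ∩ D = {6,8,11,15}
(Aᶜ ∩ D) ∪ (C ∩ B) = {2,3,5,6,7,8,11,13,15}
B \ ((Aᶜ ∩ D) ∪ (C ∩ B)) = {12,14}
Both equal {12,14}, so B \ ((D \ A) ∪ (C ∩ B)) = B \ ((Aᶜ ∩ D) ∪ (C ∩ B)).

Yes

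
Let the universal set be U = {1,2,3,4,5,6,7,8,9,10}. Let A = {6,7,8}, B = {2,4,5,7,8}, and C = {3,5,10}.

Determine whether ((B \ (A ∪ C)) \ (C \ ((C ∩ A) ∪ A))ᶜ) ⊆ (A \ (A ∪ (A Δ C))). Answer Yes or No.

Yes

A ∪ C = {3,5,6,7,8,10}
B \ (A ∪ C) = {2,4}
C ∩ A = {}
(C ∩ A) ∪ A = {6,7,8}
C \ ((C ∩ A) ∪ A) = {3,5,10}
(C \ ((C ∩ A) ∪ A))ᶜ = {1,2,4,6,7,8,9}
(B \ (A ∪ C)) \ (C \ ((C ∩ A) ∪ A))ᶜ = {}
A Δ C = {3,5,6,7,8,10}
A ∪ (A Δ C) = {3,5,6,7,8,10}
A \ (A ∪ (A Δ C)) = {}
Every element of {} is in {}, so (B \ (A ∪ C)) \ (C \ ((C ∩ A) ∪ A))ᶜ ⊆ A \ (A ∪ (A Δ C)).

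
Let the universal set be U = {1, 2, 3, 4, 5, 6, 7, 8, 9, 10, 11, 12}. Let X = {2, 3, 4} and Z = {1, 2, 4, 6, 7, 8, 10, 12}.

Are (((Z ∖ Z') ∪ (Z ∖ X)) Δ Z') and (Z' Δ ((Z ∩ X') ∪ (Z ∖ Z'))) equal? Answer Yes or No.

Yes

Z' = {3, 5, 9, 11}
Z ∖ Z' = {1, 2, 4, 6, 7, 8, 10, 12}
Z ∖ X = {1, 6, 7, 8, 10, 12}
(Z ∖ Z') ∪ (Z ∖ X) = {1, 2, 4, 6, 7, 8, 10, 12}
((Z ∖ Z') ∪ (Z ∖ X)) Δ Z' = {1, 2, 3, 4, 5, 6, 7, 8, 9, 10, 11, 12}
X' = {1, 5, 6, 7, 8, 9, 10, 11, 12}
Z ∩ X' = {1, 6, 7, 8, 10, 12}
(Z ∩ X') ∪ (Z ∖ Z') = {1, 2, 4, 6, 7, 8, 10, 12}
Z' Δ ((Z ∩ X') ∪ (Z ∖ Z')) = {1, 2, 3, 4, 5, 6, 7, 8, 9, 10, 11, 12}
Both equal {1, 2, 3, 4, 5, 6, 7, 8, 9, 10, 11, 12}, so ((Z ∖ Z') ∪ (Z ∖ X)) Δ Z' = Z' Δ ((Z ∩ X') ∪ (Z ∖ Z')).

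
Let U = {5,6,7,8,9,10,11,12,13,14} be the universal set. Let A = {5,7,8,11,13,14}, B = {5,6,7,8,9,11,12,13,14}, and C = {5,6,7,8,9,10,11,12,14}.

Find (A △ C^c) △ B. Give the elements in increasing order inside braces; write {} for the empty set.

{6,9,12,13}

C^c = {13}
A △ C^c = {5,7,8,11,14}
(A △ C^c) △ B = {6,9,12,13}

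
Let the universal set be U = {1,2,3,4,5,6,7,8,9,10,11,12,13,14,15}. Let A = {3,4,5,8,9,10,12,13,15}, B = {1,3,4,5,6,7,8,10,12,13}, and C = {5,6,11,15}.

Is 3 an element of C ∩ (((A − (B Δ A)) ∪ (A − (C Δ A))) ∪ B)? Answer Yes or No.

No

3 ∈ B and 3 ∈ A, so 3 ∉ B Δ A
3 ∈ A and 3 ∉ (B Δ A), so 3 ∈ A − (B Δ A)
3 ∉ C and 3 ∈ A, so 3 ∈ C Δ A
3 ∈ A and 3 ∈ (C Δ A), so 3 ∉ A − (C Δ A)
3 ∈ (A − (B Δ A)) and 3 ∉ (A − (C Δ A)), so 3 ∈ (A − (B Δ A)) ∪ (A − (C Δ A))
3 ∈ ((A − (B Δ A)) ∪ (A − (C Δ A))) and 3 ∈ B, so 3 ∈ ((A − (B Δ A)) ∪ (A − (C Δ A))) ∪ B
3 ∉ C and 3 ∈ (((A − (B Δ A)) ∪ (A − (C Δ A))) ∪ B), so 3 ∉ C ∩ (((A − (B Δ A)) ∪ (A − (C Δ A))) ∪ B)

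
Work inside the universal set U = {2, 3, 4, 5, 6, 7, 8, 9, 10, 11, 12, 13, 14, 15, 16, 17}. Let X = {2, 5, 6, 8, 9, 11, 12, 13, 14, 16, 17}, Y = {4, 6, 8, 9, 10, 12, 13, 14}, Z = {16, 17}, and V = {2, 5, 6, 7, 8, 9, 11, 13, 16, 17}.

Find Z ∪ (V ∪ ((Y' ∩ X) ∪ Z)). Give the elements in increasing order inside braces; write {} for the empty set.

{2, 5, 6, 7, 8, 9, 11, 13, 16, 17}

Y' = {2, 3, 5, 7, 11, 15, 16, 17}
Y' ∩ X = {2, 5, 11, 16, 17}
(Y' ∩ X) ∪ Z = {2, 5, 11, 16, 17}
V ∪ ((Y' ∩ X) ∪ Z) = {2, 5, 6, 7, 8, 9, 11, 13, 16, 17}
Z ∪ (V ∪ ((Y' ∩ X) ∪ Z)) = {2, 5, 6, 7, 8, 9, 11, 13, 16, 17}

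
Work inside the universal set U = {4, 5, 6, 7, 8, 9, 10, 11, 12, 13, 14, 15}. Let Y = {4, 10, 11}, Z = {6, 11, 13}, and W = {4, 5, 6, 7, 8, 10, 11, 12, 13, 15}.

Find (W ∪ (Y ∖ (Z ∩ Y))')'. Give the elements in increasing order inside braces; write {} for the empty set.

Z ∩ Y = {11}
Y ∖ (Z ∩ Y) = {4, 10}
(Y ∖ (Z ∩ Y))' = {5, 6, 7, 8, 9, 11, 12, 13, 14, 15}
W ∪ (Y ∖ (Z ∩ Y))' = {4, 5, 6, 7, 8, 9, 10, 11, 12, 13, 14, 15}
(W ∪ (Y ∖ (Z ∩ Y))')' = {}

{}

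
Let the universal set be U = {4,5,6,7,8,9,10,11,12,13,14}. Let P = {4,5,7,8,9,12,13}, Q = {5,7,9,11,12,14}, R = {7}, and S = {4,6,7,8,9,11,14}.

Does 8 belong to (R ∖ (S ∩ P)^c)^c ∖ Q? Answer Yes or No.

8 ∈ S and 8 ∈ P, so 8 ∈ S ∩ P
8 ∉ (S ∩ P)^c since 8 ∈ (S ∩ P)
8 ∉ R and 8 ∉ (S ∩ P)^c, so 8 ∉ R ∖ (S ∩ P)^c
8 ∈ (R ∖ (S ∩ P)^c)^c since 8 ∉ (R ∖ (S ∩ P)^c)
8 ∈ (R ∖ (S ∩ P)^c)^c and 8 ∉ Q, so 8 ∈ (R ∖ (S ∩ P)^c)^c ∖ Q

Yes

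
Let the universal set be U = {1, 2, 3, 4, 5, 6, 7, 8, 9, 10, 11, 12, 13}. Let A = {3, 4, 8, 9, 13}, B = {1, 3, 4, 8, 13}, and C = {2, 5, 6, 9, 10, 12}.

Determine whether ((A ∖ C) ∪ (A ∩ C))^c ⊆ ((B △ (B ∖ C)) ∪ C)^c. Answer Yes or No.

No

A ∖ C = {3, 4, 8, 13}
A ∩ C = {9}
(A ∖ C) ∪ (A ∩ C) = {3, 4, 8, 9, 13}
((A ∖ C) ∪ (A ∩ C))^c = {1, 2, 5, 6, 7, 10, 11, 12}
B ∖ C = {1, 3, 4, 8, 13}
B △ (B ∖ C) = {}
(B △ (B ∖ C)) ∪ C = {2, 5, 6, 9, 10, 12}
((B △ (B ∖ C)) ∪ C)^c = {1, 3, 4, 7, 8, 11, 13}
2 ∈ ((A ∖ C) ∪ (A ∩ C))^c but 2 ∉ ((B △ (B ∖ C)) ∪ C)^c, so the inclusion fails.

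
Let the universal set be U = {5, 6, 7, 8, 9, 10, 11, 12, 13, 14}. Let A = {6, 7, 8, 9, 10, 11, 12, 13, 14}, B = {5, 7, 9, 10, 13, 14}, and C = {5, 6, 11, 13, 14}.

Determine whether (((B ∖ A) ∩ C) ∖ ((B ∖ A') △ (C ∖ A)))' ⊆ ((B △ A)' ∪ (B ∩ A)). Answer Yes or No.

B ∖ A = {5}
(B ∖ A) ∩ C = {5}
A' = {5}
B ∖ A' = {7, 9, 10, 13, 14}
C ∖ A = {5}
(B ∖ A') △ (C ∖ A) = {5, 7, 9, 10, 13, 14}
((B ∖ A) ∩ C) ∖ ((B ∖ A') △ (C ∖ A)) = {}
(((B ∖ A) ∩ C) ∖ ((B ∖ A') △ (C ∖ A)))' = {5, 6, 7, 8, 9, 10, 11, 12, 13, 14}
B △ A = {5, 6, 8, 11, 12}
(B △ A)' = {7, 9, 10, 13, 14}
B ∩ A = {7, 9, 10, 13, 14}
(B △ A)' ∪ (B ∩ A) = {7, 9, 10, 13, 14}
5 ∈ (((B ∖ A) ∩ C) ∖ ((B ∖ A') △ (C ∖ A)))' but 5 ∉ (B △ A)' ∪ (B ∩ A), so the inclusion fails.

No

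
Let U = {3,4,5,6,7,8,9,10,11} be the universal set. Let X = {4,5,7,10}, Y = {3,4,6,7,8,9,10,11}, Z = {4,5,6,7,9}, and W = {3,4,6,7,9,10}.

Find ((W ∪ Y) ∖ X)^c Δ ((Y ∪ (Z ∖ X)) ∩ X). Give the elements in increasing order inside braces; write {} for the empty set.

W ∪ Y = {3,4,6,7,8,9,10,11}
(W ∪ Y) ∖ X = {3,6,8,9,11}
((W ∪ Y) ∖ X)^c = {4,5,7,10}
Z ∖ X = {6,9}
Y ∪ (Z ∖ X) = {3,4,6,7,8,9,10,11}
(Y ∪ (Z ∖ X)) ∩ X = {4,7,10}
((W ∪ Y) ∖ X)^c Δ ((Y ∪ (Z ∖ X)) ∩ X) = {5}

{5}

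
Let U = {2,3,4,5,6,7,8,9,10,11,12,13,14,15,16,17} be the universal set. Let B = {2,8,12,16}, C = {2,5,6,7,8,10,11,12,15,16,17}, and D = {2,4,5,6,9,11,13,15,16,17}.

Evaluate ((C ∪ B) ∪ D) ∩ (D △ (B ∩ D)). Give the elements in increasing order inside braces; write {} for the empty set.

{4,5,6,9,11,13,15,17}

C ∪ B = {2,5,6,7,8,10,11,12,15,16,17}
(C ∪ B) ∪ D = {2,4,5,6,7,8,9,10,11,12,13,15,16,17}
B ∩ D = {2,16}
D △ (B ∩ D) = {4,5,6,9,11,13,15,17}
((C ∪ B) ∪ D) ∩ (D △ (B ∩ D)) = {4,5,6,9,11,13,15,17}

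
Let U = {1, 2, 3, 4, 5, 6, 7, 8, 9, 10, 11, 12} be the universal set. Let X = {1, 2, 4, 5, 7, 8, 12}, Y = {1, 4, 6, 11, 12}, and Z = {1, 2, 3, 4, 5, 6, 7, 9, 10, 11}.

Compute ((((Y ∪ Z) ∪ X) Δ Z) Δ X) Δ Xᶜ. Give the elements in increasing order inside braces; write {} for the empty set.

Y ∪ Z = {1, 2, 3, 4, 5, 6, 7, 9, 10, 11, 12}
(Y ∪ Z) ∪ X = {1, 2, 3, 4, 5, 6, 7, 8, 9, 10, 11, 12}
((Y ∪ Z) ∪ X) Δ Z = {8, 12}
(((Y ∪ Z) ∪ X) Δ Z) Δ X = {1, 2, 4, 5, 7}
Xᶜ = {3, 6, 9, 10, 11}
((((Y ∪ Z) ∪ X) Δ Z) Δ X) Δ Xᶜ = {1, 2, 3, 4, 5, 6, 7, 9, 10, 11}

{1, 2, 3, 4, 5, 6, 7, 9, 10, 11}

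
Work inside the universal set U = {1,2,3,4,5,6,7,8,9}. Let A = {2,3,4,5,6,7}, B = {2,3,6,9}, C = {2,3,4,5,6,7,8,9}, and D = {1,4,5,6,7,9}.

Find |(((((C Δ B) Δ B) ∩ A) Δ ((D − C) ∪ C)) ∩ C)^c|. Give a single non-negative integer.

C Δ B = {4,5,7,8}
(C Δ B) Δ B = {2,3,4,5,6,7,8,9}
((C Δ B) Δ B) ∩ A = {2,3,4,5,6,7}
D − C = {1}
(D − C) ∪ C = {1,2,3,4,5,6,7,8,9}
(((C Δ B) Δ B) ∩ A) Δ ((D − C) ∪ C) = {1,8,9}
((((C Δ B) Δ B) ∩ A) Δ ((D − C) ∪ C)) ∩ C = {8,9}
(((((C Δ B) Δ B) ∩ A) Δ ((D − C) ∪ C)) ∩ C)^c = {1,2,3,4,5,6,7}
|(((((C Δ B) Δ B) ∩ A) Δ ((D − C) ∪ C)) ∩ C)^c| = 7

7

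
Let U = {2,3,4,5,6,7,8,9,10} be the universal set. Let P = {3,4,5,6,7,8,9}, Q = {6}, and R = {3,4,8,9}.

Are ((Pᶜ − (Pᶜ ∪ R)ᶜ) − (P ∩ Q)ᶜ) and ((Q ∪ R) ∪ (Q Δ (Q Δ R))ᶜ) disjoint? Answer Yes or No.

Pᶜ = {2,10}
Pᶜ ∪ R = {2,3,4,8,9,10}
(Pᶜ ∪ R)ᶜ = {5,6,7}
Pᶜ − (Pᶜ ∪ R)ᶜ = {2,10}
P ∩ Q = {6}
(P ∩ Q)ᶜ = {2,3,4,5,7,8,9,10}
(Pᶜ − (Pᶜ ∪ R)ᶜ) − (P ∩ Q)ᶜ = {}
Q ∪ R = {3,4,6,8,9}
Q Δ R = {3,4,6,8,9}
Q Δ (Q Δ R) = {3,4,8,9}
(Q Δ (Q Δ R))ᶜ = {2,5,6,7,10}
(Q ∪ R) ∪ (Q Δ (Q Δ R))ᶜ = {2,3,4,5,6,7,8,9,10}
{} and {2,3,4,5,6,7,8,9,10} share no elements.

Yes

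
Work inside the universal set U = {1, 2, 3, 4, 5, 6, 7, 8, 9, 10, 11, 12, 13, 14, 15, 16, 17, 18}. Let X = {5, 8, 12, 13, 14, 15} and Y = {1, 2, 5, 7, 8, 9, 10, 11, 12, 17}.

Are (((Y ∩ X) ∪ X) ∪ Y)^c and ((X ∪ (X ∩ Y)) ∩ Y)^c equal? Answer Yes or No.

Y ∩ X = {5, 8, 12}
(Y ∩ X) ∪ X = {5, 8, 12, 13, 14, 15}
((Y ∩ X) ∪ X) ∪ Y = {1, 2, 5, 7, 8, 9, 10, 11, 12, 13, 14, 15, 17}
(((Y ∩ X) ∪ X) ∪ Y)^c = {3, 4, 6, 16, 18}
X ∩ Y = {5, 8, 12}
X ∪ (X ∩ Y) = {5, 8, 12, 13, 14, 15}
(X ∪ (X ∩ Y)) ∩ Y = {5, 8, 12}
((X ∪ (X ∩ Y)) ∩ Y)^c = {1, 2, 3, 4, 6, 7, 9, 10, 11, 13, 14, 15, 16, 17, 18}
1 ∈ ((X ∪ (X ∩ Y)) ∩ Y)^c but 1 ∉ (((Y ∩ X) ∪ X) ∪ Y)^c, so they differ.

No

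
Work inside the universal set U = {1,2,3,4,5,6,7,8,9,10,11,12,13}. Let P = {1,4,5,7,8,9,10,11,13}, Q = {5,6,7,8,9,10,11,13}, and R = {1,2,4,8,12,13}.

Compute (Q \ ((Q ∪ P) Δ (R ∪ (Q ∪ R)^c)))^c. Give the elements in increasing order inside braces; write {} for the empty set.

Q ∪ P = {1,4,5,6,7,8,9,10,11,13}
Q ∪ R = {1,2,4,5,6,7,8,9,10,11,12,13}
(Q ∪ R)^c = {3}
R ∪ (Q ∪ R)^c = {1,2,3,4,8,12,13}
(Q ∪ P) Δ (R ∪ (Q ∪ R)^c) = {2,3,5,6,7,9,10,11,12}
Q \ ((Q ∪ P) Δ (R ∪ (Q ∪ R)^c)) = {8,13}
(Q \ ((Q ∪ P) Δ (R ∪ (Q ∪ R)^c)))^c = {1,2,3,4,5,6,7,9,10,11,12}

{1,2,3,4,5,6,7,9,10,11,12}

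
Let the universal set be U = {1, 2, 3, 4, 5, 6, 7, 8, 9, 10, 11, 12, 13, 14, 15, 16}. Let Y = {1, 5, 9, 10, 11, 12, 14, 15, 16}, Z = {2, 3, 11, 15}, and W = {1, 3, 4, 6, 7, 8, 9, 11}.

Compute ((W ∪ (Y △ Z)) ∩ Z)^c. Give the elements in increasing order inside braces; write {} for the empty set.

{1, 4, 5, 6, 7, 8, 9, 10, 12, 13, 14, 15, 16}

Y △ Z = {1, 2, 3, 5, 9, 10, 12, 14, 16}
W ∪ (Y △ Z) = {1, 2, 3, 4, 5, 6, 7, 8, 9, 10, 11, 12, 14, 16}
(W ∪ (Y △ Z)) ∩ Z = {2, 3, 11}
((W ∪ (Y △ Z)) ∩ Z)^c = {1, 4, 5, 6, 7, 8, 9, 10, 12, 13, 14, 15, 16}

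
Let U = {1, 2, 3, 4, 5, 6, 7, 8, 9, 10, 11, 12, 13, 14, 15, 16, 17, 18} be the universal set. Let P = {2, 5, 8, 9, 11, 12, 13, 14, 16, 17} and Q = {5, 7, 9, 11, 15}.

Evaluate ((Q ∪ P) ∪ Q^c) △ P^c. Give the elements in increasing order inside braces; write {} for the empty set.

{2, 5, 8, 9, 11, 12, 13, 14, 16, 17}

Q ∪ P = {2, 5, 7, 8, 9, 11, 12, 13, 14, 15, 16, 17}
Q^c = {1, 2, 3, 4, 6, 8, 10, 12, 13, 14, 16, 17, 18}
(Q ∪ P) ∪ Q^c = {1, 2, 3, 4, 5, 6, 7, 8, 9, 10, 11, 12, 13, 14, 15, 16, 17, 18}
P^c = {1, 3, 4, 6, 7, 10, 15, 18}
((Q ∪ P) ∪ Q^c) △ P^c = {2, 5, 8, 9, 11, 12, 13, 14, 16, 17}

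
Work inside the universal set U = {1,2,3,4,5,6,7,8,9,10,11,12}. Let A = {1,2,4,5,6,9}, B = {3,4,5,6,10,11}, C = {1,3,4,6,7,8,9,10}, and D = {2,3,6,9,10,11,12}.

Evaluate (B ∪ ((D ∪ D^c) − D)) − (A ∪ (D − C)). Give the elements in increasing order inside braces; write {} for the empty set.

{3,7,8,10}

D^c = {1,4,5,7,8}
D ∪ D^c = {1,2,3,4,5,6,7,8,9,10,11,12}
(D ∪ D^c) − D = {1,4,5,7,8}
B ∪ ((D ∪ D^c) − D) = {1,3,4,5,6,7,8,10,11}
D − C = {2,11,12}
A ∪ (D − C) = {1,2,4,5,6,9,11,12}
(B ∪ ((D ∪ D^c) − D)) − (A ∪ (D − C)) = {3,7,8,10}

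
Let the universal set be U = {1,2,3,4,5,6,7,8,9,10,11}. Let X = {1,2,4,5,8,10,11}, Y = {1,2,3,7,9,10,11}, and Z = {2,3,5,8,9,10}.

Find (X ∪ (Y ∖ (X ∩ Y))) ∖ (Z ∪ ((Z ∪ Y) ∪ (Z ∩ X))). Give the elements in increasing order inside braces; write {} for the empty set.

X ∩ Y = {1,2,10,11}
Y ∖ (X ∩ Y) = {3,7,9}
X ∪ (Y ∖ (X ∩ Y)) = {1,2,3,4,5,7,8,9,10,11}
Z ∪ Y = {1,2,3,5,7,8,9,10,11}
Z ∩ X = {2,5,8,10}
(Z ∪ Y) ∪ (Z ∩ X) = {1,2,3,5,7,8,9,10,11}
Z ∪ ((Z ∪ Y) ∪ (Z ∩ X)) = {1,2,3,5,7,8,9,10,11}
(X ∪ (Y ∖ (X ∩ Y))) ∖ (Z ∪ ((Z ∪ Y) ∪ (Z ∩ X))) = {4}

{4}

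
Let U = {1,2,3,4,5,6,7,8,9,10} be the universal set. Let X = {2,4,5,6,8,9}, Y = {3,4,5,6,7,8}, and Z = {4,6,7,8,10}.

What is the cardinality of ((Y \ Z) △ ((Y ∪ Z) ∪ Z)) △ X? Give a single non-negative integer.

5

Y \ Z = {3,5}
Y ∪ Z = {3,4,5,6,7,8,10}
(Y ∪ Z) ∪ Z = {3,4,5,6,7,8,10}
(Y \ Z) △ ((Y ∪ Z) ∪ Z) = {4,6,7,8,10}
((Y \ Z) △ ((Y ∪ Z) ∪ Z)) △ X = {2,5,7,9,10}
|((Y \ Z) △ ((Y ∪ Z) ∪ Z)) △ X| = 5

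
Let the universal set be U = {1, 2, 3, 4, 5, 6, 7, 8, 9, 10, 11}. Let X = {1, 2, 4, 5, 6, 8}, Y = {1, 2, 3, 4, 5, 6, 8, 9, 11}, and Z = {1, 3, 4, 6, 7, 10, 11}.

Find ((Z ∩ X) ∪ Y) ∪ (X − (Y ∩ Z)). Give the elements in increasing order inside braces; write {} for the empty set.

{1, 2, 3, 4, 5, 6, 8, 9, 11}

Z ∩ X = {1, 4, 6}
(Z ∩ X) ∪ Y = {1, 2, 3, 4, 5, 6, 8, 9, 11}
Y ∩ Z = {1, 3, 4, 6, 11}
X − (Y ∩ Z) = {2, 5, 8}
((Z ∩ X) ∪ Y) ∪ (X − (Y ∩ Z)) = {1, 2, 3, 4, 5, 6, 8, 9, 11}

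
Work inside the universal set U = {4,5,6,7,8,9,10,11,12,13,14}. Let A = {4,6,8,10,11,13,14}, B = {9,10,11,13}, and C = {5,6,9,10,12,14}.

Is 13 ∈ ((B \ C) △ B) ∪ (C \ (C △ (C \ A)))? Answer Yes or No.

No

13 ∈ B and 13 ∉ C, so 13 ∈ B \ C
13 ∈ (B \ C) and 13 ∈ B, so 13 ∉ (B \ C) △ B
13 ∉ C and 13 ∈ A, so 13 ∉ C \ A
13 ∉ C and 13 ∉ (C \ A), so 13 ∉ C △ (C \ A)
13 ∉ C and 13 ∉ (C △ (C \ A)), so 13 ∉ C \ (C △ (C \ A))
13 ∉ ((B \ C) △ B) and 13 ∉ (C \ (C △ (C \ A))), so 13 ∉ ((B \ C) △ B) ∪ (C \ (C △ (C \ A)))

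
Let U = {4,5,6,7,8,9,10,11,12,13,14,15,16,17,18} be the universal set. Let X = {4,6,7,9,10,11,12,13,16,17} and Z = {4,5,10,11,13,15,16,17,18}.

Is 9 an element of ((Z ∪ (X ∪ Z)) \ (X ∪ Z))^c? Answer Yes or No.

9 ∈ X and 9 ∉ Z, so 9 ∈ X ∪ Z
9 ∉ Z and 9 ∈ (X ∪ Z), so 9 ∈ Z ∪ (X ∪ Z)
9 ∈ X and 9 ∉ Z, so 9 ∈ X ∪ Z
9 ∈ (Z ∪ (X ∪ Z)) and 9 ∈ (X ∪ Z), so 9 ∉ (Z ∪ (X ∪ Z)) \ (X ∪ Z)
9 ∈ ((Z ∪ (X ∪ Z)) \ (X ∪ Z))^c since 9 ∉ ((Z ∪ (X ∪ Z)) \ (X ∪ Z))

Yes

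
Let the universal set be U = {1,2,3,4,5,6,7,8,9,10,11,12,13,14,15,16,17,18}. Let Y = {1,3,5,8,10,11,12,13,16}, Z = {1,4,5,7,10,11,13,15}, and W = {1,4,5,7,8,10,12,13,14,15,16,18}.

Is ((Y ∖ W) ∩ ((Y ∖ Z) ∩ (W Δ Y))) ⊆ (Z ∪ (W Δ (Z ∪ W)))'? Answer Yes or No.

Y ∖ W = {3,11}
Y ∖ Z = {3,8,12,16}
W Δ Y = {3,4,7,11,14,15,18}
(Y ∖ Z) ∩ (W Δ Y) = {3}
(Y ∖ W) ∩ ((Y ∖ Z) ∩ (W Δ Y)) = {3}
Z ∪ W = {1,4,5,7,8,10,11,12,13,14,15,16,18}
W Δ (Z ∪ W) = {11}
Z ∪ (W Δ (Z ∪ W)) = {1,4,5,7,10,11,13,15}
(Z ∪ (W Δ (Z ∪ W)))' = {2,3,6,8,9,12,14,16,17,18}
Every element of {3} is in {2,3,6,8,9,12,14,16,17,18}, so (Y ∖ W) ∩ ((Y ∖ Z) ∩ (W Δ Y)) ⊆ (Z ∪ (W Δ (Z ∪ W)))'.

Yes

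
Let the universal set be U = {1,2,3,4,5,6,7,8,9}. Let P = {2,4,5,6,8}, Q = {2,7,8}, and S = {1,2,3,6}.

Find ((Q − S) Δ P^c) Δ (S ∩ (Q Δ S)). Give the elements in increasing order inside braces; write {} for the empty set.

Q − S = {7,8}
P^c = {1,3,7,9}
(Q − S) Δ P^c = {1,3,8,9}
Q Δ S = {1,3,6,7,8}
S ∩ (Q Δ S) = {1,3,6}
((Q − S) Δ P^c) Δ (S ∩ (Q Δ S)) = {6,8,9}

{6,8,9}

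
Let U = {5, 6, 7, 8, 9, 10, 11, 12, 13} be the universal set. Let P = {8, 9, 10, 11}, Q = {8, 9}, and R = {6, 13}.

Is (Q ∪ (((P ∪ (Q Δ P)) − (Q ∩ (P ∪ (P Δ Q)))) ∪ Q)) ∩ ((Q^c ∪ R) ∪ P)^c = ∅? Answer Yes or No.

Yes

Q Δ P = {10, 11}
P ∪ (Q Δ P) = {8, 9, 10, 11}
P Δ Q = {10, 11}
P ∪ (P Δ Q) = {8, 9, 10, 11}
Q ∩ (P ∪ (P Δ Q)) = {8, 9}
(P ∪ (Q Δ P)) − (Q ∩ (P ∪ (P Δ Q))) = {10, 11}
((P ∪ (Q Δ P)) − (Q ∩ (P ∪ (P Δ Q)))) ∪ Q = {8, 9, 10, 11}
Q ∪ (((P ∪ (Q Δ P)) − (Q ∩ (P ∪ (P Δ Q)))) ∪ Q) = {8, 9, 10, 11}
Q^c = {5, 6, 7, 10, 11, 12, 13}
Q^c ∪ R = {5, 6, 7, 10, 11, 12, 13}
(Q^c ∪ R) ∪ P = {5, 6, 7, 8, 9, 10, 11, 12, 13}
((Q^c ∪ R) ∪ P)^c = {}
{8, 9, 10, 11} and {} share no elements.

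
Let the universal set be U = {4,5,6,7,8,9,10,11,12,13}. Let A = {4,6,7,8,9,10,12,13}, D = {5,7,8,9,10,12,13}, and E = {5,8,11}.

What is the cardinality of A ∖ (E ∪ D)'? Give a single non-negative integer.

6

E ∪ D = {5,7,8,9,10,11,12,13}
(E ∪ D)' = {4,6}
A ∖ (E ∪ D)' = {7,8,9,10,12,13}
|A ∖ (E ∪ D)'| = 6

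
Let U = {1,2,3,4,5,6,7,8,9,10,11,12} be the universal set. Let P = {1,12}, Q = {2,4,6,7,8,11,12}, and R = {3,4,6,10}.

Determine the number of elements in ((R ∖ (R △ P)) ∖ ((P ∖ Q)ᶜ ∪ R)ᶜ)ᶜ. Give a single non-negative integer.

12

R △ P = {1,3,4,6,10,12}
R ∖ (R △ P) = {}
P ∖ Q = {1}
(P ∖ Q)ᶜ = {2,3,4,5,6,7,8,9,10,11,12}
(P ∖ Q)ᶜ ∪ R = {2,3,4,5,6,7,8,9,10,11,12}
((P ∖ Q)ᶜ ∪ R)ᶜ = {1}
(R ∖ (R △ P)) ∖ ((P ∖ Q)ᶜ ∪ R)ᶜ = {}
((R ∖ (R △ P)) ∖ ((P ∖ Q)ᶜ ∪ R)ᶜ)ᶜ = {1,2,3,4,5,6,7,8,9,10,11,12}
|((R ∖ (R △ P)) ∖ ((P ∖ Q)ᶜ ∪ R)ᶜ)ᶜ| = 12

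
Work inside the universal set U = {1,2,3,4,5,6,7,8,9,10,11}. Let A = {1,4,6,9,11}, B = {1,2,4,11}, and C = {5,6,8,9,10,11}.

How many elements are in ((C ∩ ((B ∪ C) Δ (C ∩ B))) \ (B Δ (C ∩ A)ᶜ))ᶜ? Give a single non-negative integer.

B ∪ C = {1,2,4,5,6,8,9,10,11}
C ∩ B = {11}
(B ∪ C) Δ (C ∩ B) = {1,2,4,5,6,8,9,10}
C ∩ ((B ∪ C) Δ (C ∩ B)) = {5,6,8,9,10}
C ∩ A = {6,9,11}
(C ∩ A)ᶜ = {1,2,3,4,5,7,8,10}
B Δ (C ∩ A)ᶜ = {3,5,7,8,10,11}
(C ∩ ((B ∪ C) Δ (C ∩ B))) \ (B Δ (C ∩ A)ᶜ) = {6,9}
((C ∩ ((B ∪ C) Δ (C ∩ B))) \ (B Δ (C ∩ A)ᶜ))ᶜ = {1,2,3,4,5,7,8,10,11}
|((C ∩ ((B ∪ C) Δ (C ∩ B))) \ (B Δ (C ∩ A)ᶜ))ᶜ| = 9

9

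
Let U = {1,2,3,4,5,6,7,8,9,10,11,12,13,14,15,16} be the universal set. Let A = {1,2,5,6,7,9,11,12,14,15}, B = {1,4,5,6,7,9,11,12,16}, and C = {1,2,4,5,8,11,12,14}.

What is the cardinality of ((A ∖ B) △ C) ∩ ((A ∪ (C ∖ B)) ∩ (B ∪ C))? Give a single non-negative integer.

A ∖ B = {2,14,15}
(A ∖ B) △ C = {1,4,5,8,11,12,15}
C ∖ B = {2,8,14}
A ∪ (C ∖ B) = {1,2,5,6,7,8,9,11,12,14,15}
B ∪ C = {1,2,4,5,6,7,8,9,11,12,14,16}
(A ∪ (C ∖ B)) ∩ (B ∪ C) = {1,2,5,6,7,8,9,11,12,14}
((A ∖ B) △ C) ∩ ((A ∪ (C ∖ B)) ∩ (B ∪ C)) = {1,5,8,11,12}
|((A ∖ B) △ C) ∩ ((A ∪ (C ∖ B)) ∩ (B ∪ C))| = 5

5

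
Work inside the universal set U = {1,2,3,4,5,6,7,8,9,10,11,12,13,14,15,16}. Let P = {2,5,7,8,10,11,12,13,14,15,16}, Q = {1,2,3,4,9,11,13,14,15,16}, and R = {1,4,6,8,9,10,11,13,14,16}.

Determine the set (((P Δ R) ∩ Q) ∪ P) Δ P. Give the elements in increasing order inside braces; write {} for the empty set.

P Δ R = {1,2,4,5,6,7,9,12,15}
(P Δ R) ∩ Q = {1,2,4,9,15}
((P Δ R) ∩ Q) ∪ P = {1,2,4,5,7,8,9,10,11,12,13,14,15,16}
(((P Δ R) ∩ Q) ∪ P) Δ P = {1,4,9}

{1,4,9}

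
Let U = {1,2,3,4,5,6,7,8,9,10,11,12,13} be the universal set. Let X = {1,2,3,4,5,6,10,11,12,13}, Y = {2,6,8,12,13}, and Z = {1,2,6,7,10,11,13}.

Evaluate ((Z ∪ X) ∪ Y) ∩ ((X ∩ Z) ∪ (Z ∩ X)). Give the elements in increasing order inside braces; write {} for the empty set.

Z ∪ X = {1,2,3,4,5,6,7,10,11,12,13}
(Z ∪ X) ∪ Y = {1,2,3,4,5,6,7,8,10,11,12,13}
X ∩ Z = {1,2,6,10,11,13}
Z ∩ X = {1,2,6,10,11,13}
(X ∩ Z) ∪ (Z ∩ X) = {1,2,6,10,11,13}
((Z ∪ X) ∪ Y) ∩ ((X ∩ Z) ∪ (Z ∩ X)) = {1,2,6,10,11,13}

{1,2,6,10,11,13}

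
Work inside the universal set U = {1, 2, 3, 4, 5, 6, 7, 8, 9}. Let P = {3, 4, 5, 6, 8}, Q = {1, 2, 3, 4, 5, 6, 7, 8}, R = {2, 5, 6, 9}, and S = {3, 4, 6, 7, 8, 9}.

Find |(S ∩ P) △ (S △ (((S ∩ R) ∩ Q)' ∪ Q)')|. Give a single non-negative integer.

2

S ∩ P = {3, 4, 6, 8}
S ∩ R = {6, 9}
(S ∩ R) ∩ Q = {6}
((S ∩ R) ∩ Q)' = {1, 2, 3, 4, 5, 7, 8, 9}
((S ∩ R) ∩ Q)' ∪ Q = {1, 2, 3, 4, 5, 6, 7, 8, 9}
(((S ∩ R) ∩ Q)' ∪ Q)' = {}
S △ (((S ∩ R) ∩ Q)' ∪ Q)' = {3, 4, 6, 7, 8, 9}
(S ∩ P) △ (S △ (((S ∩ R) ∩ Q)' ∪ Q)') = {7, 9}
|(S ∩ P) △ (S △ (((S ∩ R) ∩ Q)' ∪ Q)')| = 2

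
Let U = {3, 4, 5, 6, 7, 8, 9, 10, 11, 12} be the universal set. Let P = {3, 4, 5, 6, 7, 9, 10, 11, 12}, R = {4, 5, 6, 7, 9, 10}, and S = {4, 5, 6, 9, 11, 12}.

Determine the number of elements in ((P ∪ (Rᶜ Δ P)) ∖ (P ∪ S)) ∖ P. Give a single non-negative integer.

Rᶜ = {3, 8, 11, 12}
Rᶜ Δ P = {4, 5, 6, 7, 8, 9, 10}
P ∪ (Rᶜ Δ P) = {3, 4, 5, 6, 7, 8, 9, 10, 11, 12}
P ∪ S = {3, 4, 5, 6, 7, 9, 10, 11, 12}
(P ∪ (Rᶜ Δ P)) ∖ (P ∪ S) = {8}
((P ∪ (Rᶜ Δ P)) ∖ (P ∪ S)) ∖ P = {8}
|((P ∪ (Rᶜ Δ P)) ∖ (P ∪ S)) ∖ P| = 1

1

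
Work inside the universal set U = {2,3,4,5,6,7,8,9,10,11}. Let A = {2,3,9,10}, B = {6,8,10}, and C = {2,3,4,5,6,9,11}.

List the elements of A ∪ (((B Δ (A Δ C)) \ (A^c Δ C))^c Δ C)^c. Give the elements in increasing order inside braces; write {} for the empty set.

A Δ C = {4,5,6,10,11}
B Δ (A Δ C) = {4,5,8,11}
A^c = {4,5,6,7,8,11}
A^c Δ C = {2,3,7,8,9}
(B Δ (A Δ C)) \ (A^c Δ C) = {4,5,11}
((B Δ (A Δ C)) \ (A^c Δ C))^c = {2,3,6,7,8,9,10}
((B Δ (A Δ C)) \ (A^c Δ C))^c Δ C = {4,5,7,8,10,11}
(((B Δ (A Δ C)) \ (A^c Δ C))^c Δ C)^c = {2,3,6,9}
A ∪ (((B Δ (A Δ C)) \ (A^c Δ C))^c Δ C)^c = {2,3,6,9,10}

{2,3,6,9,10}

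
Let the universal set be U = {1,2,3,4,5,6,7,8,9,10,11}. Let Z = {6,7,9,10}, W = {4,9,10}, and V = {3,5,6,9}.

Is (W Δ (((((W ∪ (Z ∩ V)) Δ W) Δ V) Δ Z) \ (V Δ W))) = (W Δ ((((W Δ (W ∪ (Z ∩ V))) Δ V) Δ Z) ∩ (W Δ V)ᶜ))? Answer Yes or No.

Z ∩ V = {6,9}
W ∪ (Z ∩ V) = {4,6,9,10}
(W ∪ (Z ∩ V)) Δ W = {6}
((W ∪ (Z ∩ V)) Δ W) Δ V = {3,5,9}
(((W ∪ (Z ∩ V)) Δ W) Δ V) Δ Z = {3,5,6,7,10}
V Δ W = {3,4,5,6,10}
((((W ∪ (Z ∩ V)) Δ W) Δ V) Δ Z) \ (V Δ W) = {7}
W Δ (((((W ∪ (Z ∩ V)) Δ W) Δ V) Δ Z) \ (V Δ W)) = {4,7,9,10}
W Δ (W ∪ (Z ∩ V)) = {6}
(W Δ (W ∪ (Z ∩ V))) Δ V = {3,5,9}
((W Δ (W ∪ (Z ∩ V))) Δ V) Δ Z = {3,5,6,7,10}
W Δ V = {3,4,5,6,10}
(W Δ V)ᶜ = {1,2,7,8,9,11}
(((W Δ (W ∪ (Z ∩ V))) Δ V) Δ Z) ∩ (W Δ V)ᶜ = {7}
W Δ ((((W Δ (W ∪ (Z ∩ V))) Δ V) Δ Z) ∩ (W Δ V)ᶜ) = {4,7,9,10}
Both equal {4,7,9,10}, so W Δ (((((W ∪ (Z ∩ V)) Δ W) Δ V) Δ Z) \ (V Δ W)) = W Δ ((((W Δ (W ∪ (Z ∩ V))) Δ V) Δ Z) ∩ (W Δ V)ᶜ).

Yes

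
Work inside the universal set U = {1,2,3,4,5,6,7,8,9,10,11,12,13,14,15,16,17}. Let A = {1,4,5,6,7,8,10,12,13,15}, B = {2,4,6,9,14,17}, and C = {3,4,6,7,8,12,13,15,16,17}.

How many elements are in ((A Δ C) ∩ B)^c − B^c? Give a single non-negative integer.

A Δ C = {1,3,5,10,16,17}
(A Δ C) ∩ B = {17}
((A Δ C) ∩ B)^c = {1,2,3,4,5,6,7,8,9,10,11,12,13,14,15,16}
B^c = {1,3,5,7,8,10,11,12,13,15,16}
((A Δ C) ∩ B)^c − B^c = {2,4,6,9,14}
|((A Δ C) ∩ B)^c − B^c| = 5

5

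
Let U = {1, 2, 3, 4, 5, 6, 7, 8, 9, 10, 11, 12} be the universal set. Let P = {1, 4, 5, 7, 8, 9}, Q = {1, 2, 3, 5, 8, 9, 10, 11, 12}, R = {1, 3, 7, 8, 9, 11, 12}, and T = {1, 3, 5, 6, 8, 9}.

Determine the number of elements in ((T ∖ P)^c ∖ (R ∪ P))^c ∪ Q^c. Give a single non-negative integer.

T ∖ P = {3, 6}
(T ∖ P)^c = {1, 2, 4, 5, 7, 8, 9, 10, 11, 12}
R ∪ P = {1, 3, 4, 5, 7, 8, 9, 11, 12}
(T ∖ P)^c ∖ (R ∪ P) = {2, 10}
((T ∖ P)^c ∖ (R ∪ P))^c = {1, 3, 4, 5, 6, 7, 8, 9, 11, 12}
Q^c = {4, 6, 7}
((T ∖ P)^c ∖ (R ∪ P))^c ∪ Q^c = {1, 3, 4, 5, 6, 7, 8, 9, 11, 12}
|((T ∖ P)^c ∖ (R ∪ P))^c ∪ Q^c| = 10

10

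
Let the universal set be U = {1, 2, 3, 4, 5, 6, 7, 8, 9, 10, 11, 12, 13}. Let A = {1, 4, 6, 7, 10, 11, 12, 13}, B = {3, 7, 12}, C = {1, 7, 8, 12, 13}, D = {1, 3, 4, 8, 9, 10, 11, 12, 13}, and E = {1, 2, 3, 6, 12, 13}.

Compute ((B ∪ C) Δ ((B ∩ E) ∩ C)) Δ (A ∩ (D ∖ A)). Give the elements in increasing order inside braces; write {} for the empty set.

B ∪ C = {1, 3, 7, 8, 12, 13}
B ∩ E = {3, 12}
(B ∩ E) ∩ C = {12}
(B ∪ C) Δ ((B ∩ E) ∩ C) = {1, 3, 7, 8, 13}
D ∖ A = {3, 8, 9}
A ∩ (D ∖ A) = {}
((B ∪ C) Δ ((B ∩ E) ∩ C)) Δ (A ∩ (D ∖ A)) = {1, 3, 7, 8, 13}

{1, 3, 7, 8, 13}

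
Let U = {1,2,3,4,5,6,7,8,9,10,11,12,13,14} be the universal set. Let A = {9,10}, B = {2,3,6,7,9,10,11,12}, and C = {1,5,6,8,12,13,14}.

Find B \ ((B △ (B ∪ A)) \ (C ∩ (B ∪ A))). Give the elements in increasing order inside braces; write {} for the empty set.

B ∪ A = {2,3,6,7,9,10,11,12}
B △ (B ∪ A) = {}
C ∩ (B ∪ A) = {6,12}
(B △ (B ∪ A)) \ (C ∩ (B ∪ A)) = {}
B \ ((B △ (B ∪ A)) \ (C ∩ (B ∪ A))) = {2,3,6,7,9,10,11,12}

{2,3,6,7,9,10,11,12}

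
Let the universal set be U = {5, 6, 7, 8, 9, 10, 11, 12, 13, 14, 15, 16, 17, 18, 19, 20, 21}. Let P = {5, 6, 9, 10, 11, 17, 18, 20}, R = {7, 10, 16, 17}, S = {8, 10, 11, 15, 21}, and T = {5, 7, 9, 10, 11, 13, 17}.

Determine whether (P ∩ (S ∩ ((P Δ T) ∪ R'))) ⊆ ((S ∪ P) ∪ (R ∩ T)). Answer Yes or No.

P Δ T = {6, 7, 13, 18, 20}
R' = {5, 6, 8, 9, 11, 12, 13, 14, 15, 18, 19, 20, 21}
(P Δ T) ∪ R' = {5, 6, 7, 8, 9, 11, 12, 13, 14, 15, 18, 19, 20, 21}
S ∩ ((P Δ T) ∪ R') = {8, 11, 15, 21}
P ∩ (S ∩ ((P Δ T) ∪ R')) = {11}
S ∪ P = {5, 6, 8, 9, 10, 11, 15, 17, 18, 20, 21}
R ∩ T = {7, 10, 17}
(S ∪ P) ∪ (R ∩ T) = {5, 6, 7, 8, 9, 10, 11, 15, 17, 18, 20, 21}
Every element of {11} is in {5, 6, 7, 8, 9, 10, 11, 15, 17, 18, 20, 21}, so P ∩ (S ∩ ((P Δ T) ∪ R')) ⊆ (S ∪ P) ∪ (R ∩ T).

Yes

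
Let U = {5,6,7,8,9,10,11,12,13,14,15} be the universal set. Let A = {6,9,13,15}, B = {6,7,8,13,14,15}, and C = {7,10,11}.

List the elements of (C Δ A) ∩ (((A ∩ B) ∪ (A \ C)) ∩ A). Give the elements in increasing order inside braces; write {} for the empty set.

{6,9,13,15}

C Δ A = {6,7,9,10,11,13,15}
A ∩ B = {6,13,15}
A \ C = {6,9,13,15}
(A ∩ B) ∪ (A \ C) = {6,9,13,15}
((A ∩ B) ∪ (A \ C)) ∩ A = {6,9,13,15}
(C Δ A) ∩ (((A ∩ B) ∪ (A \ C)) ∩ A) = {6,9,13,15}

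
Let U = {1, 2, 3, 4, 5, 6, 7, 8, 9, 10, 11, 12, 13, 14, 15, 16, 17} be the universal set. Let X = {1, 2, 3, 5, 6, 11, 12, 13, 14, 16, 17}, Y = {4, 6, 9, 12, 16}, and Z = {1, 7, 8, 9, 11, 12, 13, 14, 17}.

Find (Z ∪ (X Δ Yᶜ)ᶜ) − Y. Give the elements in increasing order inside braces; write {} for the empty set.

{1, 2, 3, 5, 7, 8, 11, 13, 14, 17}

Yᶜ = {1, 2, 3, 5, 7, 8, 10, 11, 13, 14, 15, 17}
X Δ Yᶜ = {6, 7, 8, 10, 12, 15, 16}
(X Δ Yᶜ)ᶜ = {1, 2, 3, 4, 5, 9, 11, 13, 14, 17}
Z ∪ (X Δ Yᶜ)ᶜ = {1, 2, 3, 4, 5, 7, 8, 9, 11, 12, 13, 14, 17}
(Z ∪ (X Δ Yᶜ)ᶜ) − Y = {1, 2, 3, 5, 7, 8, 11, 13, 14, 17}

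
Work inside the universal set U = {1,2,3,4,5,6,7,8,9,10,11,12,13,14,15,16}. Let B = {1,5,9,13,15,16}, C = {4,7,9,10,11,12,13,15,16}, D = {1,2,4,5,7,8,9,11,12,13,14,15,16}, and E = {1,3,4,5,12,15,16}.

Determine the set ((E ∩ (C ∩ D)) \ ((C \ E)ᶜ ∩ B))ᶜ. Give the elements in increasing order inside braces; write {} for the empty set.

{1,2,3,5,6,7,8,9,10,11,13,14,15,16}

C ∩ D = {4,7,9,11,12,13,15,16}
E ∩ (C ∩ D) = {4,12,15,16}
C \ E = {7,9,10,11,13}
(C \ E)ᶜ = {1,2,3,4,5,6,8,12,14,15,16}
(C \ E)ᶜ ∩ B = {1,5,15,16}
(E ∩ (C ∩ D)) \ ((C \ E)ᶜ ∩ B) = {4,12}
((E ∩ (C ∩ D)) \ ((C \ E)ᶜ ∩ B))ᶜ = {1,2,3,5,6,7,8,9,10,11,13,14,15,16}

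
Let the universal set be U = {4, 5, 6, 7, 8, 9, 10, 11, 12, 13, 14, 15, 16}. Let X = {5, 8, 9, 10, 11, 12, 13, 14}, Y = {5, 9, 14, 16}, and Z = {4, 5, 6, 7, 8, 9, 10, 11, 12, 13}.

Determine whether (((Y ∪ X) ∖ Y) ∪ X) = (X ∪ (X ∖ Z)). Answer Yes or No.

Yes

Y ∪ X = {5, 8, 9, 10, 11, 12, 13, 14, 16}
(Y ∪ X) ∖ Y = {8, 10, 11, 12, 13}
((Y ∪ X) ∖ Y) ∪ X = {5, 8, 9, 10, 11, 12, 13, 14}
X ∖ Z = {14}
X ∪ (X ∖ Z) = {5, 8, 9, 10, 11, 12, 13, 14}
Both equal {5, 8, 9, 10, 11, 12, 13, 14}, so ((Y ∪ X) ∖ Y) ∪ X = X ∪ (X ∖ Z).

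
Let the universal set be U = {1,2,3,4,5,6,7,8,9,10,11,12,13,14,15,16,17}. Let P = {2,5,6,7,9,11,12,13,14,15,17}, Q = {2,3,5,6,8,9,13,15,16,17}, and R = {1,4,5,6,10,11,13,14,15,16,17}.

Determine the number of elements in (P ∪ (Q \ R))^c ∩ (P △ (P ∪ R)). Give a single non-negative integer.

Q \ R = {2,3,8,9}
P ∪ (Q \ R) = {2,3,5,6,7,8,9,11,12,13,14,15,17}
(P ∪ (Q \ R))^c = {1,4,10,16}
P ∪ R = {1,2,4,5,6,7,9,10,11,12,13,14,15,16,17}
P △ (P ∪ R) = {1,4,10,16}
(P ∪ (Q \ R))^c ∩ (P △ (P ∪ R)) = {1,4,10,16}
|(P ∪ (Q \ R))^c ∩ (P △ (P ∪ R))| = 4

4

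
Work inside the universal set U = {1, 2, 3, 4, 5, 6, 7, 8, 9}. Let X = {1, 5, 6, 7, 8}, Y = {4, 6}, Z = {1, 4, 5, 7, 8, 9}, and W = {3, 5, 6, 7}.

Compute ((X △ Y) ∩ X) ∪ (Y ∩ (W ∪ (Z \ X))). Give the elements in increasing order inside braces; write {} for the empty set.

{1, 4, 5, 6, 7, 8}

X △ Y = {1, 4, 5, 7, 8}
(X △ Y) ∩ X = {1, 5, 7, 8}
Z \ X = {4, 9}
W ∪ (Z \ X) = {3, 4, 5, 6, 7, 9}
Y ∩ (W ∪ (Z \ X)) = {4, 6}
((X △ Y) ∩ X) ∪ (Y ∩ (W ∪ (Z \ X))) = {1, 4, 5, 6, 7, 8}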